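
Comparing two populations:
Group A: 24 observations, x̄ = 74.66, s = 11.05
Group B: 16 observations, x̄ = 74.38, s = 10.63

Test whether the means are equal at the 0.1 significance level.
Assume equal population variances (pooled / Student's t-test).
Student's two-sample t-test (equal variances):
H₀: μ₁ = μ₂
H₁: μ₁ ≠ μ₂
df = n₁ + n₂ - 2 = 38
Pooled variance s_p² = [(n₁-1)s₁² + (n₂-1)s₂²] / (n₁ + n₂ - 2) = [(23)(11.05²) + (15)(10.63²)] / 38 = 118.5082
SE = √(s_p²(1/n₁ + 1/n₂)) = √(118.5082 × (1/24 + 1/16)) = 3.5135
t = (x̄₁ - x̄₂) / SE = (74.66 - 74.38) / 3.5135 = 0.28 / 3.5135 = 0.080
p-value = 0.9369

Since p-value > α = 0.1, we fail to reject H₀.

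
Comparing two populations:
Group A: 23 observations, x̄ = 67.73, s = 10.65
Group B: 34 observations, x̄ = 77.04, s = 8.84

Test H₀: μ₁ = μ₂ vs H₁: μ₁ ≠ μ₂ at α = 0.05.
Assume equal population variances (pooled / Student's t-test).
Student's two-sample t-test (equal variances):
H₀: μ₁ = μ₂
H₁: μ₁ ≠ μ₂
df = n₁ + n₂ - 2 = 55
Pooled variance s_p² = [(n₁-1)s₁² + (n₂-1)s₂²] / (n₁ + n₂ - 2) = [(22)(10.65²) + (33)(8.84²)] / 55 = 92.2564
SE = √(s_p²(1/n₁ + 1/n₂)) = √(92.2564 × (1/23 + 1/34)) = 2.5932
t = (x̄₁ - x̄₂) / SE = (67.73 - 77.04) / 2.5932 = -9.31 / 2.5932 = -3.590
p-value = 0.0007

Since p-value < α = 0.05, we reject H₀.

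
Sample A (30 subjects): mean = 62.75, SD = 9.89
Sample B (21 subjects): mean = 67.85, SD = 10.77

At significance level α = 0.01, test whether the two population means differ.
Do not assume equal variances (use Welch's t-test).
Welch's two-sample t-test:
H₀: μ₁ = μ₂
H₁: μ₁ ≠ μ₂
s₁²/n₁ = 9.89²/30 = 3.2604,  s₂²/n₂ = 10.77²/21 = 5.5235
SE = √(s₁²/n₁ + s₂²/n₂) = √(3.2604 + 5.5235) = 2.9638
df (Welch-Satterthwaite) = (s₁²/n₁ + s₂²/n₂)² / [(s₁²/n₁)²/(n₁-1) + (s₂²/n₂)²/(n₂-1)] ≈ 40.78
t = (x̄₁ - x̄₂) / SE = (62.75 - 67.85) / 2.9638 = -5.10 / 2.9638 = -1.721
p-value = 0.0929

Since p-value > α = 0.01, we fail to reject H₀.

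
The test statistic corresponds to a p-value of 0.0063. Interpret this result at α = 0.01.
Since p = 0.0063 < α = 0.01, reject H₀.
There is sufficient evidence to reject the null hypothesis; the result is statistically significant at the 0.01 level.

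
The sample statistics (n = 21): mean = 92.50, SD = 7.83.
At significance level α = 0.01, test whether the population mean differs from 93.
One-sample t-test:
H₀: μ = 93
H₁: μ ≠ 93
df = n - 1 = 20
t = (x̄ - μ₀) / (s/√n) = (92.50 - 93) / (7.83/√21) = -0.293
p-value = 0.7728

Since p-value > α = 0.01, we fail to reject H₀.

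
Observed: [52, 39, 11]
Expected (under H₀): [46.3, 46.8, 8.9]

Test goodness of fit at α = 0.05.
Chi-square goodness of fit test:
H₀: observed counts match expected distribution
H₁: observed counts differ from expected distribution
df = k - 1 = 2
χ² = Σ(O - E)²/E
   = (52 - 46.3)²/46.3 + (39 - 46.8)²/46.8 + (11 - 8.9)²/8.9
   = 0.702 + 1.300 + 0.496
   = 2.50
p-value = 0.2869

Since p-value > α = 0.05, we fail to reject H₀.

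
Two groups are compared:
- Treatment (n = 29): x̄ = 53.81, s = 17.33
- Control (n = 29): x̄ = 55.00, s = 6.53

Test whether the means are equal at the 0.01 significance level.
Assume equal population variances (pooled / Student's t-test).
Student's two-sample t-test (equal variances):
H₀: μ₁ = μ₂
H₁: μ₁ ≠ μ₂
df = n₁ + n₂ - 2 = 56
Pooled variance s_p² = [(n₁-1)s₁² + (n₂-1)s₂²] / (n₁ + n₂ - 2) = [(28)(17.33²) + (28)(6.53²)] / 56 = 171.4849
SE = √(s_p²(1/n₁ + 1/n₂)) = √(171.4849 × (1/29 + 1/29)) = 3.4390
t = (x̄₁ - x̄₂) / SE = (53.81 - 55.00) / 3.4390 = -1.19 / 3.4390 = -0.346
p-value = 0.7306

Since p-value > α = 0.01, we fail to reject H₀.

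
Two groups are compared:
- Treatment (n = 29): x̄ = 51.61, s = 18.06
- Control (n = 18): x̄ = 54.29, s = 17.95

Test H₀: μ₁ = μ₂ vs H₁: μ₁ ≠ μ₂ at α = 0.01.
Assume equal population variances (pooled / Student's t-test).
Student's two-sample t-test (equal variances):
H₀: μ₁ = μ₂
H₁: μ₁ ≠ μ₂
df = n₁ + n₂ - 2 = 45
Pooled variance s_p² = [(n₁-1)s₁² + (n₂-1)s₂²] / (n₁ + n₂ - 2) = [(28)(18.06²) + (17)(17.95²)] / 45 = 324.6672
SE = √(s_p²(1/n₁ + 1/n₂)) = √(324.6672 × (1/29 + 1/18)) = 5.4067
t = (x̄₁ - x̄₂) / SE = (51.61 - 54.29) / 5.4067 = -2.68 / 5.4067 = -0.496
p-value = 0.6225

Since p-value > α = 0.01, we fail to reject H₀.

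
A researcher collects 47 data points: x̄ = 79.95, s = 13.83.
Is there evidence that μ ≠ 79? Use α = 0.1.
One-sample t-test:
H₀: μ = 79
H₁: μ ≠ 79
df = n - 1 = 46
t = (x̄ - μ₀) / (s/√n) = (79.95 - 79) / (13.83/√47) = 0.471
p-value = 0.6399

Since p-value > α = 0.1, we fail to reject H₀.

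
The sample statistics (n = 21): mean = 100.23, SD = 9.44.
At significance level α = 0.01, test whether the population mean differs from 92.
One-sample t-test:
H₀: μ = 92
H₁: μ ≠ 92
df = n - 1 = 20
t = (x̄ - μ₀) / (s/√n) = (100.23 - 92) / (9.44/√21) = 3.995
p-value = 0.0007

Since p-value < α = 0.01, we reject H₀.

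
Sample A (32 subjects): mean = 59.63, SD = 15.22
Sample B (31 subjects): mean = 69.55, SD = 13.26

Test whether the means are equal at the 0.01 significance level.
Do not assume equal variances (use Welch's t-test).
Welch's two-sample t-test:
H₀: μ₁ = μ₂
H₁: μ₁ ≠ μ₂
s₁²/n₁ = 15.22²/32 = 7.2390,  s₂²/n₂ = 13.26²/31 = 5.6719
SE = √(s₁²/n₁ + s₂²/n₂) = √(7.2390 + 5.6719) = 3.5932
df (Welch-Satterthwaite) = (s₁²/n₁ + s₂²/n₂)² / [(s₁²/n₁)²/(n₁-1) + (s₂²/n₂)²/(n₂-1)] ≈ 60.33
t = (x̄₁ - x̄₂) / SE = (59.63 - 69.55) / 3.5932 = -9.92 / 3.5932 = -2.761
p-value = 0.0076

Since p-value < α = 0.01, we reject H₀.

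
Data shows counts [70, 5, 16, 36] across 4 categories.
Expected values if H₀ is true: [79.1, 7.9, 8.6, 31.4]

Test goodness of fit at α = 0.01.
Chi-square goodness of fit test:
H₀: observed counts match expected distribution
H₁: observed counts differ from expected distribution
df = k - 1 = 3
χ² = Σ(O - E)²/E
   = (70 - 79.1)²/79.1 + (5 - 7.9)²/7.9 + (16 - 8.6)²/8.6 + (36 - 31.4)²/31.4
   = 1.047 + 1.065 + 6.367 + 0.674
   = 9.15
p-value = 0.0273

Since p-value > α = 0.01, we fail to reject H₀.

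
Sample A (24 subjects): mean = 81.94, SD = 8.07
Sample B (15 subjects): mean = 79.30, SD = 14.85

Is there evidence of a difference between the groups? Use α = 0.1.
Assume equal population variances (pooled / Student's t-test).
Student's two-sample t-test (equal variances):
H₀: μ₁ = μ₂
H₁: μ₁ ≠ μ₂
df = n₁ + n₂ - 2 = 37
Pooled variance s_p² = [(n₁-1)s₁² + (n₂-1)s₂²] / (n₁ + n₂ - 2) = [(23)(8.07²) + (14)(14.85²)] / 37 = 123.9240
SE = √(s_p²(1/n₁ + 1/n₂)) = √(123.9240 × (1/24 + 1/15)) = 3.6640
t = (x̄₁ - x̄₂) / SE = (81.94 - 79.30) / 3.6640 = 2.64 / 3.6640 = 0.721
p-value = 0.4757

Since p-value > α = 0.1, we fail to reject H₀.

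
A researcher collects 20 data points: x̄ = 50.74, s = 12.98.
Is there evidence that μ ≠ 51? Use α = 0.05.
One-sample t-test:
H₀: μ = 51
H₁: μ ≠ 51
df = n - 1 = 19
t = (x̄ - μ₀) / (s/√n) = (50.74 - 51) / (12.98/√20) = -0.090
p-value = 0.9296

Since p-value > α = 0.05, we fail to reject H₀.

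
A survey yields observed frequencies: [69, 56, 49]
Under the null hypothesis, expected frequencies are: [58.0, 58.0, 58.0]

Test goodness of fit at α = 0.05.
Chi-square goodness of fit test:
H₀: observed counts match expected distribution
H₁: observed counts differ from expected distribution
df = k - 1 = 2
χ² = Σ(O - E)²/E
   = (69 - 58.0)²/58.0 + (56 - 58.0)²/58.0 + (49 - 58.0)²/58.0
   = 2.086 + 0.069 + 1.397
   = 3.55
p-value = 0.1693

Since p-value > α = 0.05, we fail to reject H₀.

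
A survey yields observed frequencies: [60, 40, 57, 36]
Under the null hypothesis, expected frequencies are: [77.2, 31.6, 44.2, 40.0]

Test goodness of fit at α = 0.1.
Chi-square goodness of fit test:
H₀: observed counts match expected distribution
H₁: observed counts differ from expected distribution
df = k - 1 = 3
χ² = Σ(O - E)²/E
   = (60 - 77.2)²/77.2 + (40 - 31.6)²/31.6 + (57 - 44.2)²/44.2 + (36 - 40.0)²/40.0
   = 3.832 + 2.233 + 3.707 + 0.400
   = 10.17
p-value = 0.0172

Since p-value < α = 0.1, we reject H₀.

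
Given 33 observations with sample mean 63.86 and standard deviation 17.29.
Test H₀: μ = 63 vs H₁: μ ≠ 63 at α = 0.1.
One-sample t-test:
H₀: μ = 63
H₁: μ ≠ 63
df = n - 1 = 32
t = (x̄ - μ₀) / (s/√n) = (63.86 - 63) / (17.29/√33) = 0.286
p-value = 0.7769

Since p-value > α = 0.1, we fail to reject H₀.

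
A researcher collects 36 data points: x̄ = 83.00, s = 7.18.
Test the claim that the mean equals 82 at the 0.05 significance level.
One-sample t-test:
H₀: μ = 82
H₁: μ ≠ 82
df = n - 1 = 35
t = (x̄ - μ₀) / (s/√n) = (83.00 - 82) / (7.18/√36) = 0.836
p-value = 0.4090

Since p-value > α = 0.05, we fail to reject H₀.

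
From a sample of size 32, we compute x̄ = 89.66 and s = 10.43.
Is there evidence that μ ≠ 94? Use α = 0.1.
One-sample t-test:
H₀: μ = 94
H₁: μ ≠ 94
df = n - 1 = 31
t = (x̄ - μ₀) / (s/√n) = (89.66 - 94) / (10.43/√32) = -2.354
p-value = 0.0251

Since p-value < α = 0.1, we reject H₀.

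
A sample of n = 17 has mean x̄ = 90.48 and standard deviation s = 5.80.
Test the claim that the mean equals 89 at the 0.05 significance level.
One-sample t-test:
H₀: μ = 89
H₁: μ ≠ 89
df = n - 1 = 16
t = (x̄ - μ₀) / (s/√n) = (90.48 - 89) / (5.80/√17) = 1.052
p-value = 0.3084

Since p-value > α = 0.05, we fail to reject H₀.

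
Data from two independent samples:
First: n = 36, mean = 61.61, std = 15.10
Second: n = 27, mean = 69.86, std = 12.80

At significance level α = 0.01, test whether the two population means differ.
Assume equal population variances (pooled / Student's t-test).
Student's two-sample t-test (equal variances):
H₀: μ₁ = μ₂
H₁: μ₁ ≠ μ₂
df = n₁ + n₂ - 2 = 61
Pooled variance s_p² = [(n₁-1)s₁² + (n₂-1)s₂²] / (n₁ + n₂ - 2) = [(35)(15.10²) + (26)(12.80²)] / 61 = 200.6589
SE = √(s_p²(1/n₁ + 1/n₂)) = √(200.6589 × (1/36 + 1/27)) = 3.6063
t = (x̄₁ - x̄₂) / SE = (61.61 - 69.86) / 3.6063 = -8.25 / 3.6063 = -2.288
p-value = 0.0256

Since p-value > α = 0.01, we fail to reject H₀.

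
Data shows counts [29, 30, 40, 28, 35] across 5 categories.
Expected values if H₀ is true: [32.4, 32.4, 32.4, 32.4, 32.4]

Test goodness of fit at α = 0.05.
Chi-square goodness of fit test:
H₀: observed counts match expected distribution
H₁: observed counts differ from expected distribution
df = k - 1 = 4
χ² = Σ(O - E)²/E
   = (29 - 32.4)²/32.4 + (30 - 32.4)²/32.4 + (40 - 32.4)²/32.4 + (28 - 32.4)²/32.4 + (35 - 32.4)²/32.4
   = 0.357 + 0.178 + 1.783 + 0.598 + 0.209
   = 3.12
p-value = 0.5374

Since p-value > α = 0.05, we fail to reject H₀.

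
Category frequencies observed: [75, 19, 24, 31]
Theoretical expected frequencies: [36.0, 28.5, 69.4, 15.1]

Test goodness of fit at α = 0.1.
Chi-square goodness of fit test:
H₀: observed counts match expected distribution
H₁: observed counts differ from expected distribution
df = k - 1 = 3
χ² = Σ(O - E)²/E
   = (75 - 36.0)²/36.0 + (19 - 28.5)²/28.5 + (24 - 69.4)²/69.4 + (31 - 15.1)²/15.1
   = 42.250 + 3.167 + 29.700 + 16.742
   = 91.86
p-value < 0.0001

Since p-value < α = 0.1, we reject H₀.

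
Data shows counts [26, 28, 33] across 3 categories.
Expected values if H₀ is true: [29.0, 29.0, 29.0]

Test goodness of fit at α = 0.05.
Chi-square goodness of fit test:
H₀: observed counts match expected distribution
H₁: observed counts differ from expected distribution
df = k - 1 = 2
χ² = Σ(O - E)²/E
   = (26 - 29.0)²/29.0 + (28 - 29.0)²/29.0 + (33 - 29.0)²/29.0
   = 0.310 + 0.034 + 0.552
   = 0.90
p-value = 0.6387

Since p-value > α = 0.05, we fail to reject H₀.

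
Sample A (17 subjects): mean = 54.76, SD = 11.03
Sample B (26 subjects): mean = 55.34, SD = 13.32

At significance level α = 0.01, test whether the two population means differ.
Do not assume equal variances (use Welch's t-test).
Welch's two-sample t-test:
H₀: μ₁ = μ₂
H₁: μ₁ ≠ μ₂
s₁²/n₁ = 11.03²/17 = 7.1565,  s₂²/n₂ = 13.32²/26 = 6.8239
SE = √(s₁²/n₁ + s₂²/n₂) = √(7.1565 + 6.8239) = 3.7390
df (Welch-Satterthwaite) = (s₁²/n₁ + s₂²/n₂)² / [(s₁²/n₁)²/(n₁-1) + (s₂²/n₂)²/(n₂-1)] ≈ 38.60
t = (x̄₁ - x̄₂) / SE = (54.76 - 55.34) / 3.7390 = -0.58 / 3.7390 = -0.155
p-value = 0.8775

Since p-value > α = 0.01, we fail to reject H₀.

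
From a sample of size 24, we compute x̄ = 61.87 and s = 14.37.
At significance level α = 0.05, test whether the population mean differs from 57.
One-sample t-test:
H₀: μ = 57
H₁: μ ≠ 57
df = n - 1 = 23
t = (x̄ - μ₀) / (s/√n) = (61.87 - 57) / (14.37/√24) = 1.660
p-value = 0.1104

Since p-value > α = 0.05, we fail to reject H₀.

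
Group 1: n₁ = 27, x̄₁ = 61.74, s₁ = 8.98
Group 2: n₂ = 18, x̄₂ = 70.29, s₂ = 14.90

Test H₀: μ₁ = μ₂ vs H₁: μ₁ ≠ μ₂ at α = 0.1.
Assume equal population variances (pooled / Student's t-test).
Student's two-sample t-test (equal variances):
H₀: μ₁ = μ₂
H₁: μ₁ ≠ μ₂
df = n₁ + n₂ - 2 = 43
Pooled variance s_p² = [(n₁-1)s₁² + (n₂-1)s₂²] / (n₁ + n₂ - 2) = [(26)(8.98²) + (17)(14.90²)] / 43 = 136.5307
SE = √(s_p²(1/n₁ + 1/n₂)) = √(136.5307 × (1/27 + 1/18)) = 3.5555
t = (x̄₁ - x̄₂) / SE = (61.74 - 70.29) / 3.5555 = -8.55 / 3.5555 = -2.405
p-value = 0.0206

Since p-value < α = 0.1, we reject H₀.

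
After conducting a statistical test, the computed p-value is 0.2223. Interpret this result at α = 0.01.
Since p = 0.2223 > α = 0.01, fail to reject H₀.
There is insufficient evidence to reject the null hypothesis; the result is not statistically significant at the 0.01 level.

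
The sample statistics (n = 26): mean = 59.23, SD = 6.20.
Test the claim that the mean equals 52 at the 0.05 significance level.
One-sample t-test:
H₀: μ = 52
H₁: μ ≠ 52
df = n - 1 = 25
t = (x̄ - μ₀) / (s/√n) = (59.23 - 52) / (6.20/√26) = 5.946
p-value < 0.0001

Since p-value < α = 0.05, we reject H₀.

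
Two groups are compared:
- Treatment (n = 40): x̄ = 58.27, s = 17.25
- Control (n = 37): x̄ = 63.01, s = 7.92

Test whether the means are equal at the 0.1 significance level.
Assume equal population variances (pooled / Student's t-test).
Student's two-sample t-test (equal variances):
H₀: μ₁ = μ₂
H₁: μ₁ ≠ μ₂
df = n₁ + n₂ - 2 = 75
Pooled variance s_p² = [(n₁-1)s₁² + (n₂-1)s₂²] / (n₁ + n₂ - 2) = [(39)(17.25²) + (36)(7.92²)] / 75 = 184.8412
SE = √(s_p²(1/n₁ + 1/n₂)) = √(184.8412 × (1/40 + 1/37)) = 3.1011
t = (x̄₁ - x̄₂) / SE = (58.27 - 63.01) / 3.1011 = -4.74 / 3.1011 = -1.528
p-value = 0.1306

Since p-value > α = 0.1, we fail to reject H₀.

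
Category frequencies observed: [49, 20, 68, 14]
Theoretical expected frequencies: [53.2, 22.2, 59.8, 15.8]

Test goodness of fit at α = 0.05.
Chi-square goodness of fit test:
H₀: observed counts match expected distribution
H₁: observed counts differ from expected distribution
df = k - 1 = 3
χ² = Σ(O - E)²/E
   = (49 - 53.2)²/53.2 + (20 - 22.2)²/22.2 + (68 - 59.8)²/59.8 + (14 - 15.8)²/15.8
   = 0.332 + 0.218 + 1.124 + 0.205
   = 1.88
p-value = 0.5979

Since p-value > α = 0.05, we fail to reject H₀.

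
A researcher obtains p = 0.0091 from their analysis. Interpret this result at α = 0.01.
Since p = 0.0091 < α = 0.01, reject H₀.
There is sufficient evidence to reject the null hypothesis; the result is statistically significant at the 0.01 level.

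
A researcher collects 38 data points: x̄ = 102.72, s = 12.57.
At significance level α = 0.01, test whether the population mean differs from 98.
One-sample t-test:
H₀: μ = 98
H₁: μ ≠ 98
df = n - 1 = 37
t = (x̄ - μ₀) / (s/√n) = (102.72 - 98) / (12.57/√38) = 2.315
p-value = 0.0263

Since p-value > α = 0.01, we fail to reject H₀.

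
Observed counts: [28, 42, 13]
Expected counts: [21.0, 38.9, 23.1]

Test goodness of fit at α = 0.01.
Chi-square goodness of fit test:
H₀: observed counts match expected distribution
H₁: observed counts differ from expected distribution
df = k - 1 = 2
χ² = Σ(O - E)²/E
   = (28 - 21.0)²/21.0 + (42 - 38.9)²/38.9 + (13 - 23.1)²/23.1
   = 2.333 + 0.247 + 4.416
   = 7.00
p-value = 0.0303

Since p-value > α = 0.01, we fail to reject H₀.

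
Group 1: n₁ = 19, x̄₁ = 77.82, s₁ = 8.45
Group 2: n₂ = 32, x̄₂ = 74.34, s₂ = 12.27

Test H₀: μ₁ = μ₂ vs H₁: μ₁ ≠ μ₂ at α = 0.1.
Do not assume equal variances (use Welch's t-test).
Welch's two-sample t-test:
H₀: μ₁ = μ₂
H₁: μ₁ ≠ μ₂
s₁²/n₁ = 8.45²/19 = 3.7580,  s₂²/n₂ = 12.27²/32 = 4.7048
SE = √(s₁²/n₁ + s₂²/n₂) = √(3.7580 + 4.7048) = 2.9091
df (Welch-Satterthwaite) = (s₁²/n₁ + s₂²/n₂)² / [(s₁²/n₁)²/(n₁-1) + (s₂²/n₂)²/(n₂-1)] ≈ 47.79
t = (x̄₁ - x̄₂) / SE = (77.82 - 74.34) / 2.9091 = 3.48 / 2.9091 = 1.196
p-value = 0.2375

Since p-value > α = 0.1, we fail to reject H₀.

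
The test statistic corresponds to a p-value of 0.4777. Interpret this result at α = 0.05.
Since p = 0.4777 > α = 0.05, fail to reject H₀.
There is insufficient evidence to reject the null hypothesis; the result is not statistically significant at the 0.05 level.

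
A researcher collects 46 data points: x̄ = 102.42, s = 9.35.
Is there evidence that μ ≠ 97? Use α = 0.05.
One-sample t-test:
H₀: μ = 97
H₁: μ ≠ 97
df = n - 1 = 45
t = (x̄ - μ₀) / (s/√n) = (102.42 - 97) / (9.35/√46) = 3.932
p-value = 0.0003

Since p-value < α = 0.05, we reject H₀.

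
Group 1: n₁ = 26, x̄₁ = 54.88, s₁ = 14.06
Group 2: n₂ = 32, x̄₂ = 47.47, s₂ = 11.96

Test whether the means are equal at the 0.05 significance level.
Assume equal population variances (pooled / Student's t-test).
Student's two-sample t-test (equal variances):
H₀: μ₁ = μ₂
H₁: μ₁ ≠ μ₂
df = n₁ + n₂ - 2 = 56
Pooled variance s_p² = [(n₁-1)s₁² + (n₂-1)s₂²] / (n₁ + n₂ - 2) = [(25)(14.06²) + (31)(11.96²)] / 56 = 167.4353
SE = √(s_p²(1/n₁ + 1/n₂)) = √(167.4353 × (1/26 + 1/32)) = 3.4165
t = (x̄₁ - x̄₂) / SE = (54.88 - 47.47) / 3.4165 = 7.41 / 3.4165 = 2.169
p-value = 0.0344

Since p-value < α = 0.05, we reject H₀.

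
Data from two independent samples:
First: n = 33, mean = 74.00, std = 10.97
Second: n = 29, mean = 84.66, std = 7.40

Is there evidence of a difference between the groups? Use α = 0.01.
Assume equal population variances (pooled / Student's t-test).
Student's two-sample t-test (equal variances):
H₀: μ₁ = μ₂
H₁: μ₁ ≠ μ₂
df = n₁ + n₂ - 2 = 60
Pooled variance s_p² = [(n₁-1)s₁² + (n₂-1)s₂²] / (n₁ + n₂ - 2) = [(32)(10.97²) + (28)(7.40²)] / 60 = 89.7365
SE = √(s_p²(1/n₁ + 1/n₂)) = √(89.7365 × (1/33 + 1/29)) = 2.4112
t = (x̄₁ - x̄₂) / SE = (74.00 - 84.66) / 2.4112 = -10.66 / 2.4112 = -4.421
p-value < 0.0001

Since p-value < α = 0.01, we reject H₀.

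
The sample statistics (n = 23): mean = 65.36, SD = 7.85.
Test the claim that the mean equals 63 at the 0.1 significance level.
One-sample t-test:
H₀: μ = 63
H₁: μ ≠ 63
df = n - 1 = 22
t = (x̄ - μ₀) / (s/√n) = (65.36 - 63) / (7.85/√23) = 1.442
p-value = 0.1634

Since p-value > α = 0.1, we fail to reject H₀.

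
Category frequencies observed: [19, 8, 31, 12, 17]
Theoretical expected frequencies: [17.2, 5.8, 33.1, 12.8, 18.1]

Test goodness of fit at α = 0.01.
Chi-square goodness of fit test:
H₀: observed counts match expected distribution
H₁: observed counts differ from expected distribution
df = k - 1 = 4
χ² = Σ(O - E)²/E
   = (19 - 17.2)²/17.2 + (8 - 5.8)²/5.8 + (31 - 33.1)²/33.1 + (12 - 12.8)²/12.8 + (17 - 18.1)²/18.1
   = 0.188 + 0.834 + 0.133 + 0.050 + 0.067
   = 1.27
p-value = 0.8659

Since p-value > α = 0.01, we fail to reject H₀.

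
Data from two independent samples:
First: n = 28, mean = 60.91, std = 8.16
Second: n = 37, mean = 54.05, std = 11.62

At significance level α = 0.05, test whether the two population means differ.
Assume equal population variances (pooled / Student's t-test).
Student's two-sample t-test (equal variances):
H₀: μ₁ = μ₂
H₁: μ₁ ≠ μ₂
df = n₁ + n₂ - 2 = 63
Pooled variance s_p² = [(n₁-1)s₁² + (n₂-1)s₂²] / (n₁ + n₂ - 2) = [(27)(8.16²) + (36)(11.62²)] / 63 = 105.6935
SE = √(s_p²(1/n₁ + 1/n₂)) = √(105.6935 × (1/28 + 1/37)) = 2.5751
t = (x̄₁ - x̄₂) / SE = (60.91 - 54.05) / 2.5751 = 6.86 / 2.5751 = 2.664
p-value = 0.0098

Since p-value < α = 0.05, we reject H₀.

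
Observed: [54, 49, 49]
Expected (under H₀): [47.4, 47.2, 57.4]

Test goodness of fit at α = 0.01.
Chi-square goodness of fit test:
H₀: observed counts match expected distribution
H₁: observed counts differ from expected distribution
df = k - 1 = 2
χ² = Σ(O - E)²/E
   = (54 - 47.4)²/47.4 + (49 - 47.2)²/47.2 + (49 - 57.4)²/57.4
   = 0.919 + 0.069 + 1.229
   = 2.22
p-value = 0.3301

Since p-value > α = 0.01, we fail to reject H₀.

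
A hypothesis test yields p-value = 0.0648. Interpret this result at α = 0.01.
Since p = 0.0648 > α = 0.01, fail to reject H₀.
There is insufficient evidence to reject the null hypothesis; the result is not statistically significant at the 0.01 level.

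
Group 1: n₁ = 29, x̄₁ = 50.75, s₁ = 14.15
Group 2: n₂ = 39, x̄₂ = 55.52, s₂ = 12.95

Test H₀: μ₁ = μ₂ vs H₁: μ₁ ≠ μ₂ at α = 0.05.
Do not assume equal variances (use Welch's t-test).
Welch's two-sample t-test:
H₀: μ₁ = μ₂
H₁: μ₁ ≠ μ₂
s₁²/n₁ = 14.15²/29 = 6.9042,  s₂²/n₂ = 12.95²/39 = 4.3001
SE = √(s₁²/n₁ + s₂²/n₂) = √(6.9042 + 4.3001) = 3.3473
df (Welch-Satterthwaite) = (s₁²/n₁ + s₂²/n₂)² / [(s₁²/n₁)²/(n₁-1) + (s₂²/n₂)²/(n₂-1)] ≈ 57.35
t = (x̄₁ - x̄₂) / SE = (50.75 - 55.52) / 3.3473 = -4.77 / 3.3473 = -1.425
p-value = 0.1596

Since p-value > α = 0.05, we fail to reject H₀.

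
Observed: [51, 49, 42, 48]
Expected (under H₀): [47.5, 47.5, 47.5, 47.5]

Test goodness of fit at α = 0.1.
Chi-square goodness of fit test:
H₀: observed counts match expected distribution
H₁: observed counts differ from expected distribution
df = k - 1 = 3
χ² = Σ(O - E)²/E
   = (51 - 47.5)²/47.5 + (49 - 47.5)²/47.5 + (42 - 47.5)²/47.5 + (48 - 47.5)²/47.5
   = 0.258 + 0.047 + 0.637 + 0.005
   = 0.95
p-value = 0.8140

Since p-value > α = 0.1, we fail to reject H₀.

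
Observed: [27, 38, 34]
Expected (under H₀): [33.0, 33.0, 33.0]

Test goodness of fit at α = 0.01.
Chi-square goodness of fit test:
H₀: observed counts match expected distribution
H₁: observed counts differ from expected distribution
df = k - 1 = 2
χ² = Σ(O - E)²/E
   = (27 - 33.0)²/33.0 + (38 - 33.0)²/33.0 + (34 - 33.0)²/33.0
   = 1.091 + 0.758 + 0.030
   = 1.88
p-value = 0.3909

Since p-value > α = 0.01, we fail to reject H₀.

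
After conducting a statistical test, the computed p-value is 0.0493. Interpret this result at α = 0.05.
Since p = 0.0493 < α = 0.05, reject H₀.
There is sufficient evidence to reject the null hypothesis; the result is statistically significant at the 0.05 level.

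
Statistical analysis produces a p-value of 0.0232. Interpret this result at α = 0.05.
Since p = 0.0232 < α = 0.05, reject H₀.
There is sufficient evidence to reject the null hypothesis; the result is statistically significant at the 0.05 level.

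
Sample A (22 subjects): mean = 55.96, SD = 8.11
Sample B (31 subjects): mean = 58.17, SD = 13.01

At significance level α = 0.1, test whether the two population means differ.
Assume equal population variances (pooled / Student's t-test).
Student's two-sample t-test (equal variances):
H₀: μ₁ = μ₂
H₁: μ₁ ≠ μ₂
df = n₁ + n₂ - 2 = 51
Pooled variance s_p² = [(n₁-1)s₁² + (n₂-1)s₂²] / (n₁ + n₂ - 2) = [(21)(8.11²) + (30)(13.01²)] / 51 = 126.6474
SE = √(s_p²(1/n₁ + 1/n₂)) = √(126.6474 × (1/22 + 1/31)) = 3.1372
t = (x̄₁ - x̄₂) / SE = (55.96 - 58.17) / 3.1372 = -2.21 / 3.1372 = -0.704
p-value = 0.4844

Since p-value > α = 0.1, we fail to reject H₀.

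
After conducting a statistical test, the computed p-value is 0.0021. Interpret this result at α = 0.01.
Since p = 0.0021 < α = 0.01, reject H₀.
There is sufficient evidence to reject the null hypothesis; the result is statistically significant at the 0.01 level.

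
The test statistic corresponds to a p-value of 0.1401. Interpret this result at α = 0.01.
Since p = 0.1401 > α = 0.01, fail to reject H₀.
There is insufficient evidence to reject the null hypothesis; the result is not statistically significant at the 0.01 level.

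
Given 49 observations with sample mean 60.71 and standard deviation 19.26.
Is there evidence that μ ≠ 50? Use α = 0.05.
One-sample t-test:
H₀: μ = 50
H₁: μ ≠ 50
df = n - 1 = 48
t = (x̄ - μ₀) / (s/√n) = (60.71 - 50) / (19.26/√49) = 3.893
p-value = 0.0003

Since p-value < α = 0.05, we reject H₀.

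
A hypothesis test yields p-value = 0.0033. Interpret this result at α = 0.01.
Since p = 0.0033 < α = 0.01, reject H₀.
There is sufficient evidence to reject the null hypothesis; the result is statistically significant at the 0.01 level.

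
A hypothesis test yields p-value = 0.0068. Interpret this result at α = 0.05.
Since p = 0.0068 < α = 0.05, reject H₀.
There is sufficient evidence to reject the null hypothesis; the result is statistically significant at the 0.05 level.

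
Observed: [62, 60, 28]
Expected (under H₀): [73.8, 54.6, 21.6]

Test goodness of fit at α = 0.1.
Chi-square goodness of fit test:
H₀: observed counts match expected distribution
H₁: observed counts differ from expected distribution
df = k - 1 = 2
χ² = Σ(O - E)²/E
   = (62 - 73.8)²/73.8 + (60 - 54.6)²/54.6 + (28 - 21.6)²/21.6
   = 1.887 + 0.534 + 1.896
   = 4.32
p-value = 0.1155

Since p-value > α = 0.1, we fail to reject H₀.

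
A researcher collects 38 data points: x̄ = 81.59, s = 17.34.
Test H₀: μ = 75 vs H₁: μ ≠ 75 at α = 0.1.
One-sample t-test:
H₀: μ = 75
H₁: μ ≠ 75
df = n - 1 = 37
t = (x̄ - μ₀) / (s/√n) = (81.59 - 75) / (17.34/√38) = 2.343
p-value = 0.0246

Since p-value < α = 0.1, we reject H₀.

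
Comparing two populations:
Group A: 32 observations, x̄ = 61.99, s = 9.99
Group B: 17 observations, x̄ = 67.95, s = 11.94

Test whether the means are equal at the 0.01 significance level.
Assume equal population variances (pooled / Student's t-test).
Student's two-sample t-test (equal variances):
H₀: μ₁ = μ₂
H₁: μ₁ ≠ μ₂
df = n₁ + n₂ - 2 = 47
Pooled variance s_p² = [(n₁-1)s₁² + (n₂-1)s₂²] / (n₁ + n₂ - 2) = [(31)(9.99²) + (16)(11.94²)] / 47 = 114.3579
SE = √(s_p²(1/n₁ + 1/n₂)) = √(114.3579 × (1/32 + 1/17)) = 3.2095
t = (x̄₁ - x̄₂) / SE = (61.99 - 67.95) / 3.2095 = -5.96 / 3.2095 = -1.857
p-value = 0.0696

Since p-value > α = 0.01, we fail to reject H₀.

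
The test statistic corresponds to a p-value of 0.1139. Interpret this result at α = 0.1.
Since p = 0.1139 > α = 0.1, fail to reject H₀.
There is insufficient evidence to reject the null hypothesis; the result is not statistically significant at the 0.1 level.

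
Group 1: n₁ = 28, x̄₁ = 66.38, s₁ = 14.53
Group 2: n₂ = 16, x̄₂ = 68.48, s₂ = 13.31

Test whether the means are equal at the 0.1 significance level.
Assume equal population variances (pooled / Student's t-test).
Student's two-sample t-test (equal variances):
H₀: μ₁ = μ₂
H₁: μ₁ ≠ μ₂
df = n₁ + n₂ - 2 = 42
Pooled variance s_p² = [(n₁-1)s₁² + (n₂-1)s₂²] / (n₁ + n₂ - 2) = [(27)(14.53²) + (15)(13.31²)] / 42 = 198.9906
SE = √(s_p²(1/n₁ + 1/n₂)) = √(198.9906 × (1/28 + 1/16)) = 4.4208
t = (x̄₁ - x̄₂) / SE = (66.38 - 68.48) / 4.4208 = -2.10 / 4.4208 = -0.475
p-value = 0.6372

Since p-value > α = 0.1, we fail to reject H₀.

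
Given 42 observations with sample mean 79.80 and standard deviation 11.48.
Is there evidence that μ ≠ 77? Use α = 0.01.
One-sample t-test:
H₀: μ = 77
H₁: μ ≠ 77
df = n - 1 = 41
t = (x̄ - μ₀) / (s/√n) = (79.80 - 77) / (11.48/√42) = 1.581
p-value = 0.1216

Since p-value > α = 0.01, we fail to reject H₀.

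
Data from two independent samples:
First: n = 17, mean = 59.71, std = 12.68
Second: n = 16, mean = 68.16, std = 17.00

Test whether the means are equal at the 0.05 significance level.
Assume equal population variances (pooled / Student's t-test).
Student's two-sample t-test (equal variances):
H₀: μ₁ = μ₂
H₁: μ₁ ≠ μ₂
df = n₁ + n₂ - 2 = 31
Pooled variance s_p² = [(n₁-1)s₁² + (n₂-1)s₂²] / (n₁ + n₂ - 2) = [(16)(12.68²) + (15)(17.00²)] / 31 = 222.8232
SE = √(s_p²(1/n₁ + 1/n₂)) = √(222.8232 × (1/17 + 1/16)) = 5.1994
t = (x̄₁ - x̄₂) / SE = (59.71 - 68.16) / 5.1994 = -8.45 / 5.1994 = -1.625
p-value = 0.1142

Since p-value > α = 0.05, we fail to reject H₀.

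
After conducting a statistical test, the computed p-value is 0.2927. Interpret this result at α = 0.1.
Since p = 0.2927 > α = 0.1, fail to reject H₀.
There is insufficient evidence to reject the null hypothesis; the result is not statistically significant at the 0.1 level.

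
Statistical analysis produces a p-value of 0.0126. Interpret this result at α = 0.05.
Since p = 0.0126 < α = 0.05, reject H₀.
There is sufficient evidence to reject the null hypothesis; the result is statistically significant at the 0.05 level.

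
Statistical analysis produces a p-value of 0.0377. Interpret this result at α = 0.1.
Since p = 0.0377 < α = 0.1, reject H₀.
There is sufficient evidence to reject the null hypothesis; the result is statistically significant at the 0.1 level.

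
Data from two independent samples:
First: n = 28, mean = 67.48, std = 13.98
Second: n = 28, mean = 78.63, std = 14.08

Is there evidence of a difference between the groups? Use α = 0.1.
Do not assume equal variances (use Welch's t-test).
Welch's two-sample t-test:
H₀: μ₁ = μ₂
H₁: μ₁ ≠ μ₂
s₁²/n₁ = 13.98²/28 = 6.9800,  s₂²/n₂ = 14.08²/28 = 7.0802
SE = √(s₁²/n₁ + s₂²/n₂) = √(6.9800 + 7.0802) = 3.7497
df (Welch-Satterthwaite) = (s₁²/n₁ + s₂²/n₂)² / [(s₁²/n₁)²/(n₁-1) + (s₂²/n₂)²/(n₂-1)] ≈ 54.00
t = (x̄₁ - x̄₂) / SE = (67.48 - 78.63) / 3.7497 = -11.15 / 3.7497 = -2.974
p-value = 0.0044

Since p-value < α = 0.1, we reject H₀.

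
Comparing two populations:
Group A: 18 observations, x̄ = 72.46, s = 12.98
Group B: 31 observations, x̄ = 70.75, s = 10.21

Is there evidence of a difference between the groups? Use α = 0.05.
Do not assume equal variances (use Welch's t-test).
Welch's two-sample t-test:
H₀: μ₁ = μ₂
H₁: μ₁ ≠ μ₂
s₁²/n₁ = 12.98²/18 = 9.3600,  s₂²/n₂ = 10.21²/31 = 3.3627
SE = √(s₁²/n₁ + s₂²/n₂) = √(9.3600 + 3.3627) = 3.5669
df (Welch-Satterthwaite) = (s₁²/n₁ + s₂²/n₂)² / [(s₁²/n₁)²/(n₁-1) + (s₂²/n₂)²/(n₂-1)] ≈ 29.27
t = (x̄₁ - x̄₂) / SE = (72.46 - 70.75) / 3.5669 = 1.71 / 3.5669 = 0.479
p-value = 0.6352

Since p-value > α = 0.05, we fail to reject H₀.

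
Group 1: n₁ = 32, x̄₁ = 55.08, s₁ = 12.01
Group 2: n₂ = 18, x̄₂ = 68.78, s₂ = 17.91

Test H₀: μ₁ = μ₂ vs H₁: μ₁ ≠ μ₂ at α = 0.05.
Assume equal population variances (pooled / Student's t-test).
Student's two-sample t-test (equal variances):
H₀: μ₁ = μ₂
H₁: μ₁ ≠ μ₂
df = n₁ + n₂ - 2 = 48
Pooled variance s_p² = [(n₁-1)s₁² + (n₂-1)s₂²] / (n₁ + n₂ - 2) = [(31)(12.01²) + (17)(17.91²)] / 48 = 206.7604
SE = √(s_p²(1/n₁ + 1/n₂)) = √(206.7604 × (1/32 + 1/18)) = 4.2365
t = (x̄₁ - x̄₂) / SE = (55.08 - 68.78) / 4.2365 = -13.70 / 4.2365 = -3.234
p-value = 0.0022

Since p-value < α = 0.05, we reject H₀.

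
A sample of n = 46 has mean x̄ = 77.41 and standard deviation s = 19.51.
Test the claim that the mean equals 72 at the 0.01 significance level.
One-sample t-test:
H₀: μ = 72
H₁: μ ≠ 72
df = n - 1 = 45
t = (x̄ - μ₀) / (s/√n) = (77.41 - 72) / (19.51/√46) = 1.881
p-value = 0.0665

Since p-value > α = 0.01, we fail to reject H₀.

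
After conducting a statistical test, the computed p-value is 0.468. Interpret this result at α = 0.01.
Since p = 0.468 > α = 0.01, fail to reject H₀.
There is insufficient evidence to reject the null hypothesis; the result is not statistically significant at the 0.01 level.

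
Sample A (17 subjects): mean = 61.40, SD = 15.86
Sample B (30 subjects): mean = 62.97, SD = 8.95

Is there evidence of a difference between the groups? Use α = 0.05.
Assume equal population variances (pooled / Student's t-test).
Student's two-sample t-test (equal variances):
H₀: μ₁ = μ₂
H₁: μ₁ ≠ μ₂
df = n₁ + n₂ - 2 = 45
Pooled variance s_p² = [(n₁-1)s₁² + (n₂-1)s₂²] / (n₁ + n₂ - 2) = [(16)(15.86²) + (29)(8.95²)] / 45 = 141.0579
SE = √(s_p²(1/n₁ + 1/n₂)) = √(141.0579 × (1/17 + 1/30)) = 3.6055
t = (x̄₁ - x̄₂) / SE = (61.40 - 62.97) / 3.6055 = -1.57 / 3.6055 = -0.435
p-value = 0.6653

Since p-value > α = 0.05, we fail to reject H₀.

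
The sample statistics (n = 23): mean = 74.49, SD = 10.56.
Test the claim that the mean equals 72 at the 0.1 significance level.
One-sample t-test:
H₀: μ = 72
H₁: μ ≠ 72
df = n - 1 = 22
t = (x̄ - μ₀) / (s/√n) = (74.49 - 72) / (10.56/√23) = 1.131
p-value = 0.2703

Since p-value > α = 0.1, we fail to reject H₀.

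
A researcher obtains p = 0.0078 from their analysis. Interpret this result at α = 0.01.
Since p = 0.0078 < α = 0.01, reject H₀.
There is sufficient evidence to reject the null hypothesis; the result is statistically significant at the 0.01 level.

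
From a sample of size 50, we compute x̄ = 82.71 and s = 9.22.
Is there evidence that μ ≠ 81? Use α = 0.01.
One-sample t-test:
H₀: μ = 81
H₁: μ ≠ 81
df = n - 1 = 49
t = (x̄ - μ₀) / (s/√n) = (82.71 - 81) / (9.22/√50) = 1.311
p-value = 0.1958

Since p-value > α = 0.01, we fail to reject H₀.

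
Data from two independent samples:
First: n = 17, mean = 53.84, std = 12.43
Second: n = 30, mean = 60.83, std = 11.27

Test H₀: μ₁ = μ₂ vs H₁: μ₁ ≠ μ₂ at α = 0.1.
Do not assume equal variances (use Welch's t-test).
Welch's two-sample t-test:
H₀: μ₁ = μ₂
H₁: μ₁ ≠ μ₂
s₁²/n₁ = 12.43²/17 = 9.0885,  s₂²/n₂ = 11.27²/30 = 4.2338
SE = √(s₁²/n₁ + s₂²/n₂) = √(9.0885 + 4.2338) = 3.6500
df (Welch-Satterthwaite) = (s₁²/n₁ + s₂²/n₂)² / [(s₁²/n₁)²/(n₁-1) + (s₂²/n₂)²/(n₂-1)] ≈ 30.70
t = (x̄₁ - x̄₂) / SE = (53.84 - 60.83) / 3.6500 = -6.99 / 3.6500 = -1.915
p-value = 0.0648

Since p-value < α = 0.1, we reject H₀.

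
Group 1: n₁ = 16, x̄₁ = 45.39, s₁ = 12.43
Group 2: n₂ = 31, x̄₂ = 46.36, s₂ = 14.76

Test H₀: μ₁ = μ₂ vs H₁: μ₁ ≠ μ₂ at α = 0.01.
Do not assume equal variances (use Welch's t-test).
Welch's two-sample t-test:
H₀: μ₁ = μ₂
H₁: μ₁ ≠ μ₂
s₁²/n₁ = 12.43²/16 = 9.6566,  s₂²/n₂ = 14.76²/31 = 7.0277
SE = √(s₁²/n₁ + s₂²/n₂) = √(9.6566 + 7.0277) = 4.0846
df (Welch-Satterthwaite) = (s₁²/n₁ + s₂²/n₂)² / [(s₁²/n₁)²/(n₁-1) + (s₂²/n₂)²/(n₂-1)] ≈ 35.40
t = (x̄₁ - x̄₂) / SE = (45.39 - 46.36) / 4.0846 = -0.97 / 4.0846 = -0.237
p-value = 0.8137

Since p-value > α = 0.01, we fail to reject H₀.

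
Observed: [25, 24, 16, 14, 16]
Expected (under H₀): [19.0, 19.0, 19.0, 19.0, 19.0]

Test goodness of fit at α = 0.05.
Chi-square goodness of fit test:
H₀: observed counts match expected distribution
H₁: observed counts differ from expected distribution
df = k - 1 = 4
χ² = Σ(O - E)²/E
   = (25 - 19.0)²/19.0 + (24 - 19.0)²/19.0 + (16 - 19.0)²/19.0 + (14 - 19.0)²/19.0 + (16 - 19.0)²/19.0
   = 1.895 + 1.316 + 0.474 + 1.316 + 0.474
   = 5.47
p-value = 0.2421

Since p-value > α = 0.05, we fail to reject H₀.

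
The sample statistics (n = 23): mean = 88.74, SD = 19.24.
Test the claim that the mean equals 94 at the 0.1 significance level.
One-sample t-test:
H₀: μ = 94
H₁: μ ≠ 94
df = n - 1 = 22
t = (x̄ - μ₀) / (s/√n) = (88.74 - 94) / (19.24/√23) = -1.311
p-value = 0.2033

Since p-value > α = 0.1, we fail to reject H₀.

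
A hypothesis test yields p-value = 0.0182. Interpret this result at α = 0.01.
Since p = 0.0182 > α = 0.01, fail to reject H₀.
There is insufficient evidence to reject the null hypothesis; the result is not statistically significant at the 0.01 level.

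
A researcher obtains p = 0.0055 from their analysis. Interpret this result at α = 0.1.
Since p = 0.0055 < α = 0.1, reject H₀.
There is sufficient evidence to reject the null hypothesis; the result is statistically significant at the 0.1 level.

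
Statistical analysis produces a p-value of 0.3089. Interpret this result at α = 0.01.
Since p = 0.3089 > α = 0.01, fail to reject H₀.
There is insufficient evidence to reject the null hypothesis; the result is not statistically significant at the 0.01 level.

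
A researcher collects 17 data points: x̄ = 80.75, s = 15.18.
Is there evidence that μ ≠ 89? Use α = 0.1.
One-sample t-test:
H₀: μ = 89
H₁: μ ≠ 89
df = n - 1 = 16
t = (x̄ - μ₀) / (s/√n) = (80.75 - 89) / (15.18/√17) = -2.241
p-value = 0.0396

Since p-value < α = 0.1, we reject H₀.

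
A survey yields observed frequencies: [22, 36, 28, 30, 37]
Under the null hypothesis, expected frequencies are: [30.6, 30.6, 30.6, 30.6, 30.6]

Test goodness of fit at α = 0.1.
Chi-square goodness of fit test:
H₀: observed counts match expected distribution
H₁: observed counts differ from expected distribution
df = k - 1 = 4
χ² = Σ(O - E)²/E
   = (22 - 30.6)²/30.6 + (36 - 30.6)²/30.6 + (28 - 30.6)²/30.6 + (30 - 30.6)²/30.6 + (37 - 30.6)²/30.6
   = 2.417 + 0.953 + 0.221 + 0.012 + 1.339
   = 4.94
p-value = 0.2934

Since p-value > α = 0.1, we fail to reject H₀.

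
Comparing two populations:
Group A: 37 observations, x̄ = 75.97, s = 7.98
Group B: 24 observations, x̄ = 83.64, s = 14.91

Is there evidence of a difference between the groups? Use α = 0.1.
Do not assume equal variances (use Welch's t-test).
Welch's two-sample t-test:
H₀: μ₁ = μ₂
H₁: μ₁ ≠ μ₂
s₁²/n₁ = 7.98²/37 = 1.7211,  s₂²/n₂ = 14.91²/24 = 9.2628
SE = √(s₁²/n₁ + s₂²/n₂) = √(1.7211 + 9.2628) = 3.3142
df (Welch-Satterthwaite) = (s₁²/n₁ + s₂²/n₂)² / [(s₁²/n₁)²/(n₁-1) + (s₂²/n₂)²/(n₂-1)] ≈ 31.64
t = (x̄₁ - x̄₂) / SE = (75.97 - 83.64) / 3.3142 = -7.67 / 3.3142 = -2.314
p-value = 0.0273

Since p-value < α = 0.1, we reject H₀.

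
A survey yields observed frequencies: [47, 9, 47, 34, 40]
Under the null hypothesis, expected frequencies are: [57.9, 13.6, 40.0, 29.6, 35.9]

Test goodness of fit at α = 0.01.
Chi-square goodness of fit test:
H₀: observed counts match expected distribution
H₁: observed counts differ from expected distribution
df = k - 1 = 4
χ² = Σ(O - E)²/E
   = (47 - 57.9)²/57.9 + (9 - 13.6)²/13.6 + (47 - 40.0)²/40.0 + (34 - 29.6)²/29.6 + (40 - 35.9)²/35.9
   = 2.052 + 1.556 + 1.225 + 0.654 + 0.468
   = 5.96
p-value = 0.2025

Since p-value > α = 0.01, we fail to reject H₀.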